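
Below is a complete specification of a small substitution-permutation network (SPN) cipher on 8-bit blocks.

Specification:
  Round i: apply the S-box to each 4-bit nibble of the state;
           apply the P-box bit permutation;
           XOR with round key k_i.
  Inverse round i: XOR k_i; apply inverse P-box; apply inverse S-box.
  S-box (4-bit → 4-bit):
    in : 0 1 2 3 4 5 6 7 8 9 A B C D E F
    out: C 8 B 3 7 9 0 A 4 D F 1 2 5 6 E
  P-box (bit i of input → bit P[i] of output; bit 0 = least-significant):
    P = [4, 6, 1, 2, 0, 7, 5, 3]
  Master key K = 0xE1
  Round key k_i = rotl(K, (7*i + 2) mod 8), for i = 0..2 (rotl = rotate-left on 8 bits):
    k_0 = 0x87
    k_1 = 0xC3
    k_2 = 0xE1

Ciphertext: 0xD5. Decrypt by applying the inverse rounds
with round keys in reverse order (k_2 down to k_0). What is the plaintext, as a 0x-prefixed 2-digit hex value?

0xFC

s_0 = ciphertext = 0xD5
s_1 = InvRound(s_0, k_2) = 0x85
s_2 = InvRound(s_1, k_1) = 0x6F
s_3 = InvRound(s_2, k_0) = 0xFC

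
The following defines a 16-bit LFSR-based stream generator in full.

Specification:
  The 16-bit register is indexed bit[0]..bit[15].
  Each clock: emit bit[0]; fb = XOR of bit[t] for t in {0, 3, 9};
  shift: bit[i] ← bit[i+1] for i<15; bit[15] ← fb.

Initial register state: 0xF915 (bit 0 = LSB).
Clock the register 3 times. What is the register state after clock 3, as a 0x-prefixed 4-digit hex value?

0x7F22

reg_0 = 0xF915
clock 1: out=1, reg = 0xFC8A
clock 2: out=0, reg = 0xFE45
clock 3: out=1, reg = 0x7F22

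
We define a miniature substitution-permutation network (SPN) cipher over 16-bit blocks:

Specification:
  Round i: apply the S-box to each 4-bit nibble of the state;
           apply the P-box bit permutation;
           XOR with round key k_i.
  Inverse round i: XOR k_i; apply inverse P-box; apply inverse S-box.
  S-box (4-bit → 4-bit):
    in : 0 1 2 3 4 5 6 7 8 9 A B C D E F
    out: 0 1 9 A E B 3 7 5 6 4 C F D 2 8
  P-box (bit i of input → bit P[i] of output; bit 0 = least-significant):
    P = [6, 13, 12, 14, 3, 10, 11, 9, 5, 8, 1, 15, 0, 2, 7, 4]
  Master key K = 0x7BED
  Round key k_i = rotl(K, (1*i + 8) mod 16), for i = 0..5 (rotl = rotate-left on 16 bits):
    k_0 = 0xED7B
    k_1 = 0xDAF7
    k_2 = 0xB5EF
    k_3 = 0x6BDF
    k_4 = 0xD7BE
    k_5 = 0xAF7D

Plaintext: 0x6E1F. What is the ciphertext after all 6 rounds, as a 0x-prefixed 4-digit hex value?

0x255B

s_0 = plaintext = 0x6E1F
s_1 = Round(s_0, k_0) = 0xAC76
s_2 = Round(s_1, k_1) = 0x771D
s_3 = Round(s_2, k_2) = 0xE400
s_4 = Round(s_3, k_3) = 0xEAD9
s_5 = Round(s_4, k_4) = 0xEDB0
s_6 = Round(s_5, k_5) = 0x255B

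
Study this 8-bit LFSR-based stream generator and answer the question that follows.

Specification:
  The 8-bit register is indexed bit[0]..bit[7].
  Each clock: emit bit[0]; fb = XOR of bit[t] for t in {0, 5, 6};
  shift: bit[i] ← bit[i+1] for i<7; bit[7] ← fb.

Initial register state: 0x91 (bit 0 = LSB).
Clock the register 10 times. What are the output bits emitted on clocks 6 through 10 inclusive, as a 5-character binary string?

reg_0 = 0x91
clock 1: out=1, reg = 0xC8
clock 2: out=0, reg = 0xE4
clock 3: out=0, reg = 0x72
clock 4: out=0, reg = 0x39
clock 5: out=1, reg = 0x1C
clock 6: out=0, reg = 0x0E
clock 7: out=0, reg = 0x07
clock 8: out=1, reg = 0x83
clock 9: out=1, reg = 0xC1
clock 10: out=1, reg = 0x60

00111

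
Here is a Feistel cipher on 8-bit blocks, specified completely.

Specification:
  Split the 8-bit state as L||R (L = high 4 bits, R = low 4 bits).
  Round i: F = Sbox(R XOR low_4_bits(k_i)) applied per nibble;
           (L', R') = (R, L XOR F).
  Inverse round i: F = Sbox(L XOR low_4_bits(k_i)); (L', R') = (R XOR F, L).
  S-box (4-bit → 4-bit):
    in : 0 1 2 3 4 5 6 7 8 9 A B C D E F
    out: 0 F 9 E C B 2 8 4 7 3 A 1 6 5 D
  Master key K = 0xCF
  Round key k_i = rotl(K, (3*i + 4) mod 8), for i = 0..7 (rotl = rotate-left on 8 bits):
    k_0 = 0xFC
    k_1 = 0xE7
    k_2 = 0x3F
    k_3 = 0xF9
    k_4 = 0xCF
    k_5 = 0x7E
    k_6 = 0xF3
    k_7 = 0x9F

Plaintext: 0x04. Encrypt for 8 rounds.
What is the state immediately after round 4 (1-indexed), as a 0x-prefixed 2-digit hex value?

0xF8

s_0 = plaintext = 0x04
s_1 = Round(s_0, k_0) = 0x44
s_2 = Round(s_1, k_1) = 0x4A
s_3 = Round(s_2, k_2) = 0xAF
s_4 = Round(s_3, k_3) = 0xF8
s_5 = Round(s_4, k_4) = 0x87
s_6 = Round(s_5, k_5) = 0x7F
s_7 = Round(s_6, k_6) = 0xF6
s_8 = Round(s_7, k_7) = 0x68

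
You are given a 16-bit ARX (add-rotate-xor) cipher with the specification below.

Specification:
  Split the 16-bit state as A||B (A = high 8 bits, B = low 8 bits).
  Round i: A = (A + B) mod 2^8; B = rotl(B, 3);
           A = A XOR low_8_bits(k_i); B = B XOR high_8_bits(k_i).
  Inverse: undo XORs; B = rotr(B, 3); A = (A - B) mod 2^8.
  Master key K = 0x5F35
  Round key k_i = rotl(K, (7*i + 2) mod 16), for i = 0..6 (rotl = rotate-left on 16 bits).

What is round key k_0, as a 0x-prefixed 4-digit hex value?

0x7CD5

K = 0x5F35
k_0 = rotl(K, (7*0+2) mod 16) = rotl(K, 2) = 0x7CD5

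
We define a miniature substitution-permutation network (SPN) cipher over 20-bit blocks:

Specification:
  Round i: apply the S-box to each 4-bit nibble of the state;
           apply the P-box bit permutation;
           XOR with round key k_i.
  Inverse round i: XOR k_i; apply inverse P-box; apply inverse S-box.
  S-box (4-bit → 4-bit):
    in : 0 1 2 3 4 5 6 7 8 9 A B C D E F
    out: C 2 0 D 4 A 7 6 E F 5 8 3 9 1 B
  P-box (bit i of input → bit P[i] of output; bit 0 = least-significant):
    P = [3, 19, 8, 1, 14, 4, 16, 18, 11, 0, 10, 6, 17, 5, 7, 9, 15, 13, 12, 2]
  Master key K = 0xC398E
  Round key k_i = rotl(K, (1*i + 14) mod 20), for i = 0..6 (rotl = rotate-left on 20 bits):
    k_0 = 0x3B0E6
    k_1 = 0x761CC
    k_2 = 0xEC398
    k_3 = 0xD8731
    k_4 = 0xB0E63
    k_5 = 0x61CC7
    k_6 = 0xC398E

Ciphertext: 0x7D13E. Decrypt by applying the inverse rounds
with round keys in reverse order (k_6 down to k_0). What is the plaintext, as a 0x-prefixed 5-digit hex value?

s_0 = ciphertext = 0x7D13E
s_1 = InvRound(s_0, k_6) = 0xC6E61
s_2 = InvRound(s_1, k_5) = 0x892E5
s_3 = InvRound(s_2, k_4) = 0x3AA4B
s_4 = InvRound(s_3, k_3) = 0x1C359
s_5 = InvRound(s_4, k_2) = 0x2A501
s_6 = InvRound(s_5, k_1) = 0xD483E
s_7 = InvRound(s_6, k_0) = 0x6ADFC

0x6ADFC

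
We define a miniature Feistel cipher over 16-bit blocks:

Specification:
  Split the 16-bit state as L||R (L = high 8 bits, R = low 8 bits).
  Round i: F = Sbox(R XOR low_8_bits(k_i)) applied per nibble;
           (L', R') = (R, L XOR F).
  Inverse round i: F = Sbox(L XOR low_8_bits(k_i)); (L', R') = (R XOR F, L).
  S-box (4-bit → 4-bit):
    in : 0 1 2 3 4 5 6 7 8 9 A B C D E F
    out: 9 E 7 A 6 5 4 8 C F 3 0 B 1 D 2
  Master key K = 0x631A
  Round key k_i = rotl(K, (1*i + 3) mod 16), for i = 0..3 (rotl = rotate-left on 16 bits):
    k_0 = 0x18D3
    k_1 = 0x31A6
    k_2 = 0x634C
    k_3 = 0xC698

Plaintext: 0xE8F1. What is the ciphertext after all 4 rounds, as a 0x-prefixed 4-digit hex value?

0x7887

s_0 = plaintext = 0xE8F1
s_1 = Round(s_0, k_0) = 0xF19F
s_2 = Round(s_1, k_1) = 0x9F5E
s_3 = Round(s_2, k_2) = 0x5E78
s_4 = Round(s_3, k_3) = 0x7887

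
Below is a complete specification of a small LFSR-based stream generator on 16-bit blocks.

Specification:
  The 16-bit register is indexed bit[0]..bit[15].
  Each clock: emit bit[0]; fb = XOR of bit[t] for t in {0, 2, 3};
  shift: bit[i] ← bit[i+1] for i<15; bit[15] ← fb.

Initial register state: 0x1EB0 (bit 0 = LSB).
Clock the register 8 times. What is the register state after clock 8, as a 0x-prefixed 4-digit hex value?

reg_0 = 0x1EB0
clock 1: out=0, reg = 0x0F58
clock 2: out=0, reg = 0x87AC
clock 3: out=0, reg = 0x43D6
clock 4: out=0, reg = 0xA1EB
clock 5: out=1, reg = 0x50F5
clock 6: out=1, reg = 0x287A
clock 7: out=0, reg = 0x943D
clock 8: out=1, reg = 0xCA1E

0xCA1E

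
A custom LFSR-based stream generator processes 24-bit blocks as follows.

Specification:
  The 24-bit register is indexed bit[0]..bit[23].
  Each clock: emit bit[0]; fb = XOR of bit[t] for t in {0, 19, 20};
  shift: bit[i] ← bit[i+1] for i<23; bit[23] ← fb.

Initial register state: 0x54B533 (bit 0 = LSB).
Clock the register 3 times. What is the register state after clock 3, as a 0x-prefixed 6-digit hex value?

0x8A96A6

reg_0 = 0x54B533
clock 1: out=1, reg = 0x2A5A99
clock 2: out=1, reg = 0x152D4C
clock 3: out=0, reg = 0x8A96A6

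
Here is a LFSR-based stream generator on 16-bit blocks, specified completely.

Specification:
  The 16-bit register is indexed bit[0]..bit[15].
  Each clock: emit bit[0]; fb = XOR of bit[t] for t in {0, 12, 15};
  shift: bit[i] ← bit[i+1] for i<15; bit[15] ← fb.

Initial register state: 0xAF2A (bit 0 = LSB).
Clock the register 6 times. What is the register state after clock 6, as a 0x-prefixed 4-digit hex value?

0x3EBC

reg_0 = 0xAF2A
clock 1: out=0, reg = 0xD795
clock 2: out=1, reg = 0xEBCA
clock 3: out=0, reg = 0xF5E5
clock 4: out=1, reg = 0xFAF2
clock 5: out=0, reg = 0x7D79
clock 6: out=1, reg = 0x3EBC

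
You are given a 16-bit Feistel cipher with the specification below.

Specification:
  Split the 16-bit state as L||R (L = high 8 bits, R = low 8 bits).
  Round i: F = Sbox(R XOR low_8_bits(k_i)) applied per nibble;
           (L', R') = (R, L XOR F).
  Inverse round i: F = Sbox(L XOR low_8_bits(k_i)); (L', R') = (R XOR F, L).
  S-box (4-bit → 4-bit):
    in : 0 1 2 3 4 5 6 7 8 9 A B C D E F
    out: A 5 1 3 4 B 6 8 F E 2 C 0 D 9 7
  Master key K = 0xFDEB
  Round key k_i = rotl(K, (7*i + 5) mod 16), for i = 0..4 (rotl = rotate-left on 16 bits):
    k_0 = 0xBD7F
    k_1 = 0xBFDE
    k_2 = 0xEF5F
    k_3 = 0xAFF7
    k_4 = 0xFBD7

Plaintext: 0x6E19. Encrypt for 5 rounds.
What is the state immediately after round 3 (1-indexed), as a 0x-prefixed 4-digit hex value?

s_0 = plaintext = 0x6E19
s_1 = Round(s_0, k_0) = 0x1908
s_2 = Round(s_1, k_1) = 0x08CF
s_3 = Round(s_2, k_2) = 0xCFE2
s_4 = Round(s_3, k_3) = 0xE294
s_5 = Round(s_4, k_4) = 0x94A1

0xCFE2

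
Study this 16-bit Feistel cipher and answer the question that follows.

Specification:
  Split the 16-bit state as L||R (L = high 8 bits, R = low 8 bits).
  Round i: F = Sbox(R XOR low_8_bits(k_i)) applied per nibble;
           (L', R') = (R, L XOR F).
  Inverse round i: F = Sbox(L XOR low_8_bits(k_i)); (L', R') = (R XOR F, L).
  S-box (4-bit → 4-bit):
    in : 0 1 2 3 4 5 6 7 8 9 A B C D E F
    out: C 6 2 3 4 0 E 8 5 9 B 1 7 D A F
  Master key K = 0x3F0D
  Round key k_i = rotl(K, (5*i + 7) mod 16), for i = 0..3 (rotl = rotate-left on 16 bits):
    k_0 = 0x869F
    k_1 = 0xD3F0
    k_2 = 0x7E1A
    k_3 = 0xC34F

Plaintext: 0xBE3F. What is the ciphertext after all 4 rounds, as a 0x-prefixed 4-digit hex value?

s_0 = plaintext = 0xBE3F
s_1 = Round(s_0, k_0) = 0x3F02
s_2 = Round(s_1, k_1) = 0x02CD
s_3 = Round(s_2, k_2) = 0xCDDA
s_4 = Round(s_3, k_3) = 0xDA5D

0xDA5D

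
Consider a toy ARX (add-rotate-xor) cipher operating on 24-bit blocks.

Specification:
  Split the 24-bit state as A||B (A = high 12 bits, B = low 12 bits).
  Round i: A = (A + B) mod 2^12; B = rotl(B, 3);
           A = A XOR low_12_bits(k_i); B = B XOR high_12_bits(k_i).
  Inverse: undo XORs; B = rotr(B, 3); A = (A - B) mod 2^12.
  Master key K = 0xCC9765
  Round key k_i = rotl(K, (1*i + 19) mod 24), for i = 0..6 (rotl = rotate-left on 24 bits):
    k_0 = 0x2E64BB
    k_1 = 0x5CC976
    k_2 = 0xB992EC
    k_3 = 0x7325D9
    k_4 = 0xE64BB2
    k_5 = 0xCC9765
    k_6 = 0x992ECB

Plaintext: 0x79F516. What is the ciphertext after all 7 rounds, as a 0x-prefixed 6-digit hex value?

s_0 = plaintext = 0x79F516
s_1 = Round(s_0, k_0) = 0x80EA54
s_2 = Round(s_1, k_1) = 0xB14769
s_3 = Round(s_2, k_2) = 0x0910D2
s_4 = Round(s_3, k_3) = 0x4BA1A2
s_5 = Round(s_4, k_4) = 0xDEE374
s_6 = Round(s_5, k_5) = 0x607768
s_7 = Round(s_6, k_6) = 0x3A42D1

0x3A42D1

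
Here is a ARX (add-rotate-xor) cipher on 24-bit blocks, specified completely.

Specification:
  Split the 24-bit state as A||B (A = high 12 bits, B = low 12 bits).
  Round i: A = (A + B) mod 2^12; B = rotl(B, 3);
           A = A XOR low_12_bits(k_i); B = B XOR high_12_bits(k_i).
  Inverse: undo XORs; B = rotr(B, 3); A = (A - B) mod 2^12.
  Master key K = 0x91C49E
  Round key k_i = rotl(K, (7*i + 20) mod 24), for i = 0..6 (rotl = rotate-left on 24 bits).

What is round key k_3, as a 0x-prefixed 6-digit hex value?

0x3D2389

K = 0x91C49E
k_0 = rotl(K, (7*0+20) mod 24) = rotl(K, 20) = 0xE91C49
k_1 = rotl(K, (7*1+20) mod 24) = rotl(K, 3) = 0x8E24F4
k_2 = rotl(K, (7*2+20) mod 24) = rotl(K, 10) = 0x127A47
k_3 = rotl(K, (7*3+20) mod 24) = rotl(K, 17) = 0x3D2389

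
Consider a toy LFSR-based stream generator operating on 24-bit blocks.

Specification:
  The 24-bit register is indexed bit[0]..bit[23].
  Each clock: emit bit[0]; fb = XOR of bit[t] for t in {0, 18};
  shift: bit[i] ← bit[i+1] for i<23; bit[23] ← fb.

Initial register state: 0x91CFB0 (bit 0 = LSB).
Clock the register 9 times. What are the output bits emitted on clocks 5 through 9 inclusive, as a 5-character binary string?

11011

reg_0 = 0x91CFB0
clock 1: out=0, reg = 0x48E7D8
clock 2: out=0, reg = 0x2473EC
clock 3: out=0, reg = 0x9239F6
clock 4: out=0, reg = 0x491CFB
clock 5: out=1, reg = 0xA48E7D
clock 6: out=1, reg = 0x52473E
clock 7: out=0, reg = 0x29239F
clock 8: out=1, reg = 0x9491CF
clock 9: out=1, reg = 0x4A48E7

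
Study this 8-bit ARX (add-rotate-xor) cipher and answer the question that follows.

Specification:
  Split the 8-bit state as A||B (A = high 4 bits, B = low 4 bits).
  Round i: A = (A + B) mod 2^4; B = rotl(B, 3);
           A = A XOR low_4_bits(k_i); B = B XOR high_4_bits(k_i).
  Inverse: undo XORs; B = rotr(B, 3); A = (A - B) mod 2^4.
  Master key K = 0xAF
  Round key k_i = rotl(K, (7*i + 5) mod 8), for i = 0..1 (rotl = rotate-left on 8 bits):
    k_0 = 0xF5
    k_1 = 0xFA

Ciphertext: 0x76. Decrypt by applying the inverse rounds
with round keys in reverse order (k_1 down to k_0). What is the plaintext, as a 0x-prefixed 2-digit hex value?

s_0 = ciphertext = 0x76
s_1 = InvRound(s_0, k_1) = 0xA3
s_2 = InvRound(s_1, k_0) = 0x69

0x69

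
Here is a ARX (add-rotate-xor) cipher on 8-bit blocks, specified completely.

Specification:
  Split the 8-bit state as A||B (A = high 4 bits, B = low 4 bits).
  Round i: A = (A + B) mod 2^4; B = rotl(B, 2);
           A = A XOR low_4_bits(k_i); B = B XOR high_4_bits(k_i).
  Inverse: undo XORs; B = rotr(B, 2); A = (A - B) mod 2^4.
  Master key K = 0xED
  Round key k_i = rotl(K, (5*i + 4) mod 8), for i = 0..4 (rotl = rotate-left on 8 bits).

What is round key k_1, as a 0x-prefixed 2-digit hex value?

K = 0xED
k_0 = rotl(K, (5*0+4) mod 8) = rotl(K, 4) = 0xDE
k_1 = rotl(K, (5*1+4) mod 8) = rotl(K, 1) = 0xDB

0xDB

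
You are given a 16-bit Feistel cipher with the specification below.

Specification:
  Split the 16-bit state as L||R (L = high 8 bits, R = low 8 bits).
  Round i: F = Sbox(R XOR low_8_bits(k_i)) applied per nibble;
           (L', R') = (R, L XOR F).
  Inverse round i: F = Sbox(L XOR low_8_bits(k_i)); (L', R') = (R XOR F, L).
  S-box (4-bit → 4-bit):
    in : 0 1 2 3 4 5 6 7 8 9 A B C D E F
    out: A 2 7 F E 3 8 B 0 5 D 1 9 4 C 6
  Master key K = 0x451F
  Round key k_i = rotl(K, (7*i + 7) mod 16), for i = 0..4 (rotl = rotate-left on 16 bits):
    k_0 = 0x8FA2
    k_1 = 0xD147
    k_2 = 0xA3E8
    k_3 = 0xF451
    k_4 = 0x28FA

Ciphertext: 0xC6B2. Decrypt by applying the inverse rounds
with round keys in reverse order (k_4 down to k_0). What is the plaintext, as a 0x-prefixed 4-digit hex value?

0xBC34

s_0 = ciphertext = 0xC6B2
s_1 = InvRound(s_0, k_4) = 0x4BC6
s_2 = InvRound(s_1, k_3) = 0xEB4B
s_3 = InvRound(s_2, k_2) = 0xE4EB
s_4 = InvRound(s_3, k_1) = 0x34E4
s_5 = InvRound(s_4, k_0) = 0xBC34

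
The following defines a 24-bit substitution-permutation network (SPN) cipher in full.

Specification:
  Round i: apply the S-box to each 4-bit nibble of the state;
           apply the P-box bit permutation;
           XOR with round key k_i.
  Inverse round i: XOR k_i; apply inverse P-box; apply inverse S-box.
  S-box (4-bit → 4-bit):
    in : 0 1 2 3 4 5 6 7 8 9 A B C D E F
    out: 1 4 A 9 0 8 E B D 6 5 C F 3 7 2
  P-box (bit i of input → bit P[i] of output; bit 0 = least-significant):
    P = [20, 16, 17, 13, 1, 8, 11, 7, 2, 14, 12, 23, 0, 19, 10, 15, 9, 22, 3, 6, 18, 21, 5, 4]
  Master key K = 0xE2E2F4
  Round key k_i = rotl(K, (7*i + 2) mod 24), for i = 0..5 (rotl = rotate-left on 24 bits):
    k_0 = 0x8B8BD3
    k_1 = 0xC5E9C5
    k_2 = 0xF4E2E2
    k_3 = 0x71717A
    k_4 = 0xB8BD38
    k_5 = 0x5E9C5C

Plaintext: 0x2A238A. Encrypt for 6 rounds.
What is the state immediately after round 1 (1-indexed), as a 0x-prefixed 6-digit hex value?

s_0 = plaintext = 0x2A238A
s_1 = Round(s_0, k_0) = 0x31014D
s_2 = Round(s_1, k_1) = 0xD0F9DC
s_3 = Round(s_2, k_2) = 0xCB91E0
s_4 = Round(s_3, k_3) = 0x4D6C00
s_5 = Round(s_4, k_4) = 0x606B3E
s_6 = Round(s_5, k_5) = 0xE50AEE

0x31014D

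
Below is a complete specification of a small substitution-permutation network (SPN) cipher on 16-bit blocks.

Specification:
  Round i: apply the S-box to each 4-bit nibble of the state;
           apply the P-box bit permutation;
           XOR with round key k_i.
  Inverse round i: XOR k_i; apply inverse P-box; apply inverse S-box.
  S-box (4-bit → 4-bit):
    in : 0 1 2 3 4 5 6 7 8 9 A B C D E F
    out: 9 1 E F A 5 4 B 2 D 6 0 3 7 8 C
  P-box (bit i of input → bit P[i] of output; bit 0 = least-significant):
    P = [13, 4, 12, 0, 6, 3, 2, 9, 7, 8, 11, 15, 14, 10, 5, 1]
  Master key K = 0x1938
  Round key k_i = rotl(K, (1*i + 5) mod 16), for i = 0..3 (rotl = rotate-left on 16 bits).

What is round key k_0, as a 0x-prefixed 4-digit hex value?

K = 0x1938
k_0 = rotl(K, (1*0+5) mod 16) = rotl(K, 5) = 0x2703

0x2703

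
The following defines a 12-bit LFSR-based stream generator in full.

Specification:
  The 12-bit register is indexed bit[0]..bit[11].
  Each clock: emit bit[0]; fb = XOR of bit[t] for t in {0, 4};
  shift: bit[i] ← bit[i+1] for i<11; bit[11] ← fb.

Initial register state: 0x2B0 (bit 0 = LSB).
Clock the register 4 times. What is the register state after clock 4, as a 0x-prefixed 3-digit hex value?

reg_0 = 0x2B0
clock 1: out=0, reg = 0x958
clock 2: out=0, reg = 0xCAC
clock 3: out=0, reg = 0x656
clock 4: out=0, reg = 0xB2B

0xB2B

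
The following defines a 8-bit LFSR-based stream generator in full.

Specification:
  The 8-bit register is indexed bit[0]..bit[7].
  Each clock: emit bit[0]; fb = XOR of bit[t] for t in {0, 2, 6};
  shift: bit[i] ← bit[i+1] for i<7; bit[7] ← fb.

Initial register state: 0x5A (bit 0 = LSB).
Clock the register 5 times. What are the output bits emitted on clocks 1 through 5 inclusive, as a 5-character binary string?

reg_0 = 0x5A
clock 1: out=0, reg = 0xAD
clock 2: out=1, reg = 0x56
clock 3: out=0, reg = 0x2B
clock 4: out=1, reg = 0x95
clock 5: out=1, reg = 0x4A

01011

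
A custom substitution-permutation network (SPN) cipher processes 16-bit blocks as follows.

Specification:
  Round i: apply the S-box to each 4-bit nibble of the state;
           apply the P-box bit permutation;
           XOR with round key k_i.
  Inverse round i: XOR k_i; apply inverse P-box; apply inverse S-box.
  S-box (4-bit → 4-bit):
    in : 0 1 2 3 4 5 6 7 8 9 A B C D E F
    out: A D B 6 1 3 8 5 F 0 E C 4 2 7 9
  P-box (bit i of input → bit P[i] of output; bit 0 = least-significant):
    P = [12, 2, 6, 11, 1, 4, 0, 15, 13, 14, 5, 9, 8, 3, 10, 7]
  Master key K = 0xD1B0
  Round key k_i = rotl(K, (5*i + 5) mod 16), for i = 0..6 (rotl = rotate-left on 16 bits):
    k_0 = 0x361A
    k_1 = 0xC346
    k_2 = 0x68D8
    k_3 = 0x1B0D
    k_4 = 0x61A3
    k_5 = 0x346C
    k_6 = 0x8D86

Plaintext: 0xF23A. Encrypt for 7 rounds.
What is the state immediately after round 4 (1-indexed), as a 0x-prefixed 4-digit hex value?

0xF543

s_0 = plaintext = 0xF23A
s_1 = Round(s_0, k_0) = 0x5DCF
s_2 = Round(s_1, k_1) = 0x9A4F
s_3 = Round(s_2, k_2) = 0x32FA
s_4 = Round(s_3, k_3) = 0xF543
s_5 = Round(s_4, k_4) = 0x0065
s_6 = Round(s_5, k_5) = 0xE6E0
s_7 = Round(s_6, k_6) = 0x8299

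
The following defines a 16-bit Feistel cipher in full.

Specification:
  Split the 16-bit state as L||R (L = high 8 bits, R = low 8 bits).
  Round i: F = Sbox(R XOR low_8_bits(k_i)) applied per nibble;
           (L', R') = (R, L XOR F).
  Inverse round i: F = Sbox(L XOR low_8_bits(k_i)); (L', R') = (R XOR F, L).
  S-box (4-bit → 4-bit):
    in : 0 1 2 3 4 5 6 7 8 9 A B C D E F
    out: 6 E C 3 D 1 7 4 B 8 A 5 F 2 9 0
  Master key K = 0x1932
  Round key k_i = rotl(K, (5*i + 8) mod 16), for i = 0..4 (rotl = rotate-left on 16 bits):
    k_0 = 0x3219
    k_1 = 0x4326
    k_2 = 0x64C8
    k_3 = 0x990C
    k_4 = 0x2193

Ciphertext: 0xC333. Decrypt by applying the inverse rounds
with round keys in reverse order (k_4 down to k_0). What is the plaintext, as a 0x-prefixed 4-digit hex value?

0x3B0D

s_0 = ciphertext = 0xC333
s_1 = InvRound(s_0, k_4) = 0x25C3
s_2 = InvRound(s_1, k_3) = 0x0B25
s_3 = InvRound(s_2, k_2) = 0xD60B
s_4 = InvRound(s_3, k_1) = 0x0DD6
s_5 = InvRound(s_4, k_0) = 0x3B0D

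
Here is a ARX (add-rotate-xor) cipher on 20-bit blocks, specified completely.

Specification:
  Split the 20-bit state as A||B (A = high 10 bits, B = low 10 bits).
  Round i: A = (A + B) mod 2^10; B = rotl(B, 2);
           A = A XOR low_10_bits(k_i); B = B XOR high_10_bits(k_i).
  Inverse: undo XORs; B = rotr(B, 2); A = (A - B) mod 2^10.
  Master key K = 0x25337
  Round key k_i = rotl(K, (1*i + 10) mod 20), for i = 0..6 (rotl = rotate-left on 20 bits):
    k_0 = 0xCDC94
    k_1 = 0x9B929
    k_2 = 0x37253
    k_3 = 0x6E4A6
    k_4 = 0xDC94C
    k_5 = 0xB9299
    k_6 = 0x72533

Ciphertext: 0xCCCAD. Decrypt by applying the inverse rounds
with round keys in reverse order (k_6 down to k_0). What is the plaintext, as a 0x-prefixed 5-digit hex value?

s_0 = ciphertext = 0xCCCAD
s_1 = InvRound(s_0, k_6) = 0x69C59
s_2 = InvRound(s_1, k_5) = 0x63DAF
s_3 = InvRound(s_2, k_4) = 0xC31B7
s_4 = InvRound(s_3, k_3) = 0x69E03
s_5 = InvRound(s_4, k_2) = 0x0F7B7
s_6 = InvRound(s_5, k_1) = 0xE7976
s_7 = InvRound(s_6, k_0) = 0x5E990

0x5E990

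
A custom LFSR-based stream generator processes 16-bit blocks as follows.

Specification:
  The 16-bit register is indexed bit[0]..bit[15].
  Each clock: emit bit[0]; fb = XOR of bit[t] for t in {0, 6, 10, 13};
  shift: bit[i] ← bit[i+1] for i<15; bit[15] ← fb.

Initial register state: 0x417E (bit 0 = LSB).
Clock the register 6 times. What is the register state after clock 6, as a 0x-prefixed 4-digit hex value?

reg_0 = 0x417E
clock 1: out=0, reg = 0xA0BF
clock 2: out=1, reg = 0x505F
clock 3: out=1, reg = 0x282F
clock 4: out=1, reg = 0x1417
clock 5: out=1, reg = 0x0A0B
clock 6: out=1, reg = 0x8505

0x8505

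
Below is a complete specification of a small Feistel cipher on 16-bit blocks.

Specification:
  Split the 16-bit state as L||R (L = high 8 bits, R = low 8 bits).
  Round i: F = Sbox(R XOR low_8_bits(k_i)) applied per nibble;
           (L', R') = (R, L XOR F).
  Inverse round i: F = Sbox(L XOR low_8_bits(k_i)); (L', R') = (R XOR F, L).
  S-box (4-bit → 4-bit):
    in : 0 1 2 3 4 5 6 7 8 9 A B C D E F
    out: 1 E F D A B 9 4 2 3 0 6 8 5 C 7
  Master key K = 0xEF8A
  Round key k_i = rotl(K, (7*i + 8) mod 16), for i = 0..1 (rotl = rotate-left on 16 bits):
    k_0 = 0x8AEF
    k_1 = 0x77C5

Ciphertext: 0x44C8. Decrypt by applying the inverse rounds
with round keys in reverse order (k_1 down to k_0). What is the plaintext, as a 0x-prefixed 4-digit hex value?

0x57E6

s_0 = ciphertext = 0x44C8
s_1 = InvRound(s_0, k_1) = 0xE644
s_2 = InvRound(s_1, k_0) = 0x57E6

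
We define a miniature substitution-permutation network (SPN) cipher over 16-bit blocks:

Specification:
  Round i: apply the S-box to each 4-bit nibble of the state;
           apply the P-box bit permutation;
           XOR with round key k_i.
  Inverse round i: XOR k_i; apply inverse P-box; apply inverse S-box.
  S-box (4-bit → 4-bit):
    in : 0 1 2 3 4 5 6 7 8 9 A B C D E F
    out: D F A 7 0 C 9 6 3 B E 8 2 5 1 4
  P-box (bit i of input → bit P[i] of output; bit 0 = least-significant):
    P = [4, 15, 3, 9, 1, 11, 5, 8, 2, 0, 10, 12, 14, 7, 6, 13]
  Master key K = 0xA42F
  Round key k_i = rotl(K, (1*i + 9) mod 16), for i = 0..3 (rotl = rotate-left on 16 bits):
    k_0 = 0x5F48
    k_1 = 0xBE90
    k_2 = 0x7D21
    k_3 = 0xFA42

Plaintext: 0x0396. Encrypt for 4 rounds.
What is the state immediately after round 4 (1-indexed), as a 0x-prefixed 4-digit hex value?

0xA7A5

s_0 = plaintext = 0x0396
s_1 = Round(s_0, k_0) = 0x301F
s_2 = Round(s_1, k_1) = 0xE37E
s_3 = Round(s_2, k_2) = 0x3114
s_4 = Round(s_3, k_3) = 0xA7A5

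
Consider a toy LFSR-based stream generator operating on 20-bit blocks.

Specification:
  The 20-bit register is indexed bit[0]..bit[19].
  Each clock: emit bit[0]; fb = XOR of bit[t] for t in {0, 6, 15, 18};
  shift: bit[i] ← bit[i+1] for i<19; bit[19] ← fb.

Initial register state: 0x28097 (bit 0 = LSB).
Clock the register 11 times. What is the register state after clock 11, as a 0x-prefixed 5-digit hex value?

0xFA050

reg_0 = 0x28097
clock 1: out=1, reg = 0x1404B
clock 2: out=1, reg = 0x0A025
clock 3: out=1, reg = 0x05012
clock 4: out=0, reg = 0x02809
clock 5: out=1, reg = 0x81404
clock 6: out=0, reg = 0x40A02
clock 7: out=0, reg = 0xA0501
clock 8: out=1, reg = 0xD0280
clock 9: out=0, reg = 0xE8140
clock 10: out=0, reg = 0xF40A0
clock 11: out=0, reg = 0xFA050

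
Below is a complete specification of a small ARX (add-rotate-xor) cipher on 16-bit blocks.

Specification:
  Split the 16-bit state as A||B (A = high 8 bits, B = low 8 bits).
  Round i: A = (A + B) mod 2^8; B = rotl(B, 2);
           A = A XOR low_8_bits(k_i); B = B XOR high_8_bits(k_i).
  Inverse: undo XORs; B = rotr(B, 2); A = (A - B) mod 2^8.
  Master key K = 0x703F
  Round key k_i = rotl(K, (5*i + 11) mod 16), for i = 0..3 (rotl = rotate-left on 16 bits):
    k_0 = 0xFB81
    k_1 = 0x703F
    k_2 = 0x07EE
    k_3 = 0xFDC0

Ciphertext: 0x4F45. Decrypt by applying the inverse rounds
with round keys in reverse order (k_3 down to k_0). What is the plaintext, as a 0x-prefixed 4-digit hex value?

s_0 = ciphertext = 0x4F45
s_1 = InvRound(s_0, k_3) = 0x612E
s_2 = InvRound(s_1, k_2) = 0x454A
s_3 = InvRound(s_2, k_1) = 0xEC8E
s_4 = InvRound(s_3, k_0) = 0x105D

0x105D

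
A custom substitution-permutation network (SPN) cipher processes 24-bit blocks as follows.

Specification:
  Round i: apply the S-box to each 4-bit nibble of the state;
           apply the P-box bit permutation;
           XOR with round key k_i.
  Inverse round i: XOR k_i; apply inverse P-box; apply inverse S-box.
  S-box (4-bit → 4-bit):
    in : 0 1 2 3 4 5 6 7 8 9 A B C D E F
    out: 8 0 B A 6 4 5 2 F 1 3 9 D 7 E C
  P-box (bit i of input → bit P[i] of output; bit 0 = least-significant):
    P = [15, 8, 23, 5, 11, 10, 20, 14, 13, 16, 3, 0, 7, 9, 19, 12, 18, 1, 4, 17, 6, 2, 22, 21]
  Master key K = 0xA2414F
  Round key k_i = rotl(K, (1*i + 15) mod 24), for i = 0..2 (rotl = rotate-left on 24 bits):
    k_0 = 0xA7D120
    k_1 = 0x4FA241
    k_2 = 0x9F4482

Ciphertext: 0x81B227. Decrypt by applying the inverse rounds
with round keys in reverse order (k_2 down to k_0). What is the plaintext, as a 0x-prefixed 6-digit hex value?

0xBA4334

s_0 = ciphertext = 0x81B227
s_1 = InvRound(s_0, k_2) = 0x7B8BEB
s_2 = InvRound(s_1, k_1) = 0x0A9663
s_3 = InvRound(s_2, k_0) = 0xBA4334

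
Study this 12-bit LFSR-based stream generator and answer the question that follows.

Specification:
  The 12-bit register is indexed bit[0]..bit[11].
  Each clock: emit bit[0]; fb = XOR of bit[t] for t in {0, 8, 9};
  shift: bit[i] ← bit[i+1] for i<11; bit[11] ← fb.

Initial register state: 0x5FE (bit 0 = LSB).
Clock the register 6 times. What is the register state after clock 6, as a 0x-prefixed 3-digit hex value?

reg_0 = 0x5FE
clock 1: out=0, reg = 0xAFF
clock 2: out=1, reg = 0x57F
clock 3: out=1, reg = 0x2BF
clock 4: out=1, reg = 0x15F
clock 5: out=1, reg = 0x0AF
clock 6: out=1, reg = 0x857

0x857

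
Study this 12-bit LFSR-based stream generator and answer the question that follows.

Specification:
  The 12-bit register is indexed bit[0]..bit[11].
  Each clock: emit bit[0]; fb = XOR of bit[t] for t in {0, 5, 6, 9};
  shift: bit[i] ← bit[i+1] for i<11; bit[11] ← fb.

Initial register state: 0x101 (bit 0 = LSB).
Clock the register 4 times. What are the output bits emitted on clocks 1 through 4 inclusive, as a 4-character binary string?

reg_0 = 0x101
clock 1: out=1, reg = 0x880
clock 2: out=0, reg = 0x440
clock 3: out=0, reg = 0xA20
clock 4: out=0, reg = 0x510

1000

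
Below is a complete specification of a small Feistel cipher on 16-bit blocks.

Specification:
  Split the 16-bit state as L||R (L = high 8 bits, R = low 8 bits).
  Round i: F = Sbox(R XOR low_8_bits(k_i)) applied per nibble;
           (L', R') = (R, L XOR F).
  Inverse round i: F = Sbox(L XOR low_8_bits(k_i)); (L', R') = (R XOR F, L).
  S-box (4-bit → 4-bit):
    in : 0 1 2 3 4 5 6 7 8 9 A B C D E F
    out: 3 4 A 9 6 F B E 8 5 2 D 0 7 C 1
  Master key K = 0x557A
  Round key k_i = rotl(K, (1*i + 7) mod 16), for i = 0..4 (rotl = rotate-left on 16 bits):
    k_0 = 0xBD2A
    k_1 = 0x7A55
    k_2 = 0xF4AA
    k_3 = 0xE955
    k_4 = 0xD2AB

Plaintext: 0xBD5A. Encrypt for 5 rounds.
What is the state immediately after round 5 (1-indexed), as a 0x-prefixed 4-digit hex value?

s_0 = plaintext = 0xBD5A
s_1 = Round(s_0, k_0) = 0x5A5E
s_2 = Round(s_1, k_1) = 0x5E67
s_3 = Round(s_2, k_2) = 0x6759
s_4 = Round(s_3, k_3) = 0x5957
s_5 = Round(s_4, k_4) = 0x5749

0x5749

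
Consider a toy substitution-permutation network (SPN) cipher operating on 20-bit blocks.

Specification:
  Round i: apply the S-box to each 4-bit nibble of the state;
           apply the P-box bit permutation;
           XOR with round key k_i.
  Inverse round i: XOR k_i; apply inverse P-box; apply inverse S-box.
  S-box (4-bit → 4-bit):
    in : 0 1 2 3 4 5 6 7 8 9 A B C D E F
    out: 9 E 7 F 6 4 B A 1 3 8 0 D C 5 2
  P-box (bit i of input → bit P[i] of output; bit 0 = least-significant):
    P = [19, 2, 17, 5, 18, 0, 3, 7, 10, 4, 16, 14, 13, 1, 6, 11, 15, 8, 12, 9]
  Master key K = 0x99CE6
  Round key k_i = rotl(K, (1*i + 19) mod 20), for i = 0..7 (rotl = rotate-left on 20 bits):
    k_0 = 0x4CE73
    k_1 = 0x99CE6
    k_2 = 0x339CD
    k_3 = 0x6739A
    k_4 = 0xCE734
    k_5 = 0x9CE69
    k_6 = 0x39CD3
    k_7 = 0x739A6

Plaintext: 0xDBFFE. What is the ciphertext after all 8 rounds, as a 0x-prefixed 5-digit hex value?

0x68FC5

s_0 = plaintext = 0xDBFFE
s_1 = Round(s_0, k_0) = 0xEDC62
s_2 = Round(s_1, k_1) = 0x64023
s_3 = Round(s_2, k_2) = 0xDFEA2
s_4 = Round(s_3, k_3) = 0xD651C
s_5 = Round(s_4, k_4) = 0x7DD9F
s_6 = Round(s_5, k_5) = 0xC852C
s_7 = Round(s_6, k_6) = 0xC2EFA
s_8 = Round(s_7, k_7) = 0x68FC5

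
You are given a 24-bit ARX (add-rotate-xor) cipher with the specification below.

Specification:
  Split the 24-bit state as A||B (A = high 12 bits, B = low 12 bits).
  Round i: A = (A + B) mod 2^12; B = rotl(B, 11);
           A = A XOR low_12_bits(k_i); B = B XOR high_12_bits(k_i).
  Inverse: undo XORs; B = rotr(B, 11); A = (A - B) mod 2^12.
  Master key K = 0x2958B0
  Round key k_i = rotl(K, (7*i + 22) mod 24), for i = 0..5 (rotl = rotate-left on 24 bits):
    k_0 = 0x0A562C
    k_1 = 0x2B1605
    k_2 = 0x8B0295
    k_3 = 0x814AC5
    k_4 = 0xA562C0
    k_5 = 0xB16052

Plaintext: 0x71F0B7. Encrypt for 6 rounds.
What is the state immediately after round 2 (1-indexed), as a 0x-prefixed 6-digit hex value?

s_0 = plaintext = 0x71F0B7
s_1 = Round(s_0, k_0) = 0x1FA8FE
s_2 = Round(s_1, k_1) = 0xCFD6CE
s_3 = Round(s_2, k_2) = 0x15EBD7
s_4 = Round(s_3, k_3) = 0x7F05FF
s_5 = Round(s_4, k_4) = 0xF2F0A9
s_6 = Round(s_5, k_5) = 0xF8A342

0xCFD6CE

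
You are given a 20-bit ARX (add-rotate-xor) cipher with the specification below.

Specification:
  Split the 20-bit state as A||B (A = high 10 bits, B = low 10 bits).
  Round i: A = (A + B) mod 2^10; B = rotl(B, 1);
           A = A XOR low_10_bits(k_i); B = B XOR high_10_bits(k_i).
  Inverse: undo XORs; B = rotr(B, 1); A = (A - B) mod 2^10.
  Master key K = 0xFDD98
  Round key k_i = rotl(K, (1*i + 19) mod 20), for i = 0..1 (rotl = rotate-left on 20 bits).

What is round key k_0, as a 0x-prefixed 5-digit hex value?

K = 0xFDD98
k_0 = rotl(K, (1*0+19) mod 20) = rotl(K, 19) = 0x7EECC

0x7EECC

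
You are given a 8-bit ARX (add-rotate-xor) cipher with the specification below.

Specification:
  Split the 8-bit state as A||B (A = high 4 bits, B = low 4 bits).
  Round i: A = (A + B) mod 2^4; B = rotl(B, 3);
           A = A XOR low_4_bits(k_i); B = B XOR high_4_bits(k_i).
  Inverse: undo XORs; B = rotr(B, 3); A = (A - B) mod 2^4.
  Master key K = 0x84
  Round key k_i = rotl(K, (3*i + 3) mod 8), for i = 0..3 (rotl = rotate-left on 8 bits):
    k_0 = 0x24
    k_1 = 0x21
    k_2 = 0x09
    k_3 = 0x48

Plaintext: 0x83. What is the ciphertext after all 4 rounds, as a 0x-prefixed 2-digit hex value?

s_0 = plaintext = 0x83
s_1 = Round(s_0, k_0) = 0xFB
s_2 = Round(s_1, k_1) = 0xBF
s_3 = Round(s_2, k_2) = 0x3F
s_4 = Round(s_3, k_3) = 0xAB

0xAB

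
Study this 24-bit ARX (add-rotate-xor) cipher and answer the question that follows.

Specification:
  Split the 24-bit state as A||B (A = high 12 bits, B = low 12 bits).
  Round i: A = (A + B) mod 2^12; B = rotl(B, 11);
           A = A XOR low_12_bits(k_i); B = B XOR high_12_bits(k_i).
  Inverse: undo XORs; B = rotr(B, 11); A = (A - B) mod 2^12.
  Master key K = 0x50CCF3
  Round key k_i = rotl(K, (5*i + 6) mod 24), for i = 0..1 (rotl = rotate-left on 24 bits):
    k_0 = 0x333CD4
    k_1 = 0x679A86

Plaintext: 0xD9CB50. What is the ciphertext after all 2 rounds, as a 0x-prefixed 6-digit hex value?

0x055D34

s_0 = plaintext = 0xD9CB50
s_1 = Round(s_0, k_0) = 0x43869B
s_2 = Round(s_1, k_1) = 0x055D34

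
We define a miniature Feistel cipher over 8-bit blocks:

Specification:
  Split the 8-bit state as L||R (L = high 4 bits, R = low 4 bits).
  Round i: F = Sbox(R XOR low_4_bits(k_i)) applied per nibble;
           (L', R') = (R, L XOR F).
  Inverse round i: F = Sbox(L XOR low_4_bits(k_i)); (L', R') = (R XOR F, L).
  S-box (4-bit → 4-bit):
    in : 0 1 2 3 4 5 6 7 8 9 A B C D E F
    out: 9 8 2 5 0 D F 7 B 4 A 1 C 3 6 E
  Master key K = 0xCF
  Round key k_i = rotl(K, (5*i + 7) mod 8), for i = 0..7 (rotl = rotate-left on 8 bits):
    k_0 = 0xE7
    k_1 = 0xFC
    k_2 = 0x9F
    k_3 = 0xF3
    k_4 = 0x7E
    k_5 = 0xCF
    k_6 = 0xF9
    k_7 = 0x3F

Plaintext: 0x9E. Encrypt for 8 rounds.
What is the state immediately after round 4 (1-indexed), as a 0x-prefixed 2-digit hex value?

s_0 = plaintext = 0x9E
s_1 = Round(s_0, k_0) = 0xED
s_2 = Round(s_1, k_1) = 0xD6
s_3 = Round(s_2, k_2) = 0x69
s_4 = Round(s_3, k_3) = 0x9C
s_5 = Round(s_4, k_4) = 0xCB
s_6 = Round(s_5, k_5) = 0xBC
s_7 = Round(s_6, k_6) = 0xC6
s_8 = Round(s_7, k_7) = 0x68

0x9C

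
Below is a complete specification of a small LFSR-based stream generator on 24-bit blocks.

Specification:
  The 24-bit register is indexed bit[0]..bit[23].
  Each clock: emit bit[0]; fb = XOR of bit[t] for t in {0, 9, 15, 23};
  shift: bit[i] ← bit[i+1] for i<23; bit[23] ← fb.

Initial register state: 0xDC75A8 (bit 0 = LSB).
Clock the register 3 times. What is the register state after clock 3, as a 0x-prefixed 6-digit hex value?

0x3B8EB5

reg_0 = 0xDC75A8
clock 1: out=0, reg = 0xEE3AD4
clock 2: out=0, reg = 0x771D6A
clock 3: out=0, reg = 0x3B8EB5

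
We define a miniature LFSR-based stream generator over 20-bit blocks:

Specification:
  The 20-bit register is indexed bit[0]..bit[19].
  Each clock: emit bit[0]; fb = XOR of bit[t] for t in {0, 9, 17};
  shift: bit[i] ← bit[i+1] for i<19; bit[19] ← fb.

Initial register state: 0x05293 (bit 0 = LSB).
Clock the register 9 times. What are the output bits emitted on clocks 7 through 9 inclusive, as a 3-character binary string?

reg_0 = 0x05293
clock 1: out=1, reg = 0x02949
clock 2: out=1, reg = 0x814A4
clock 3: out=0, reg = 0x40A52
clock 4: out=0, reg = 0xA0529
clock 5: out=1, reg = 0x50294
clock 6: out=0, reg = 0xA814A
clock 7: out=0, reg = 0xD40A5
clock 8: out=1, reg = 0xEA052
clock 9: out=0, reg = 0xF5029

010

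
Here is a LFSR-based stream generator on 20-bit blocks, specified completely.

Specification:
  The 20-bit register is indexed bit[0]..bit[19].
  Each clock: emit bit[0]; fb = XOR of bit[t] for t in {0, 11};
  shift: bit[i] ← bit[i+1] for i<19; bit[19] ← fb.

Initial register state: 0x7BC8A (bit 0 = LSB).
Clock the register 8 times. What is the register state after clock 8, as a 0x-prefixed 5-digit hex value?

reg_0 = 0x7BC8A
clock 1: out=0, reg = 0xBDE45
clock 2: out=1, reg = 0x5EF22
clock 3: out=0, reg = 0xAF791
clock 4: out=1, reg = 0xD7BC8
clock 5: out=0, reg = 0xEBDE4
clock 6: out=0, reg = 0xF5EF2
clock 7: out=0, reg = 0xFAF79
clock 8: out=1, reg = 0x7D7BC

0x7D7BC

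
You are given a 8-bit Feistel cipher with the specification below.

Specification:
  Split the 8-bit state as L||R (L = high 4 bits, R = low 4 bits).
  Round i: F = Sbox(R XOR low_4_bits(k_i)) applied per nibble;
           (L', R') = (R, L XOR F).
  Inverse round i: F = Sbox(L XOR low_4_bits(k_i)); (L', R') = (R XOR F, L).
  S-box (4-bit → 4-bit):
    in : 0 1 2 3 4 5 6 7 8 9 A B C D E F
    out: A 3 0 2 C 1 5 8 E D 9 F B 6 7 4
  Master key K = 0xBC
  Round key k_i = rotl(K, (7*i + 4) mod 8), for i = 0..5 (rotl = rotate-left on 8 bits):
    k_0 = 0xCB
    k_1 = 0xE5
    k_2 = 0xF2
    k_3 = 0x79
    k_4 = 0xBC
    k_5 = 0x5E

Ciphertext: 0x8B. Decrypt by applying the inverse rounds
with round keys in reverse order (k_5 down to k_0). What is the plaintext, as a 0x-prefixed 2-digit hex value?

s_0 = ciphertext = 0x8B
s_1 = InvRound(s_0, k_5) = 0xE8
s_2 = InvRound(s_1, k_4) = 0x8E
s_3 = InvRound(s_2, k_3) = 0xD8
s_4 = InvRound(s_3, k_2) = 0xCD
s_5 = InvRound(s_4, k_1) = 0x0C
s_6 = InvRound(s_5, k_0) = 0x30

0x30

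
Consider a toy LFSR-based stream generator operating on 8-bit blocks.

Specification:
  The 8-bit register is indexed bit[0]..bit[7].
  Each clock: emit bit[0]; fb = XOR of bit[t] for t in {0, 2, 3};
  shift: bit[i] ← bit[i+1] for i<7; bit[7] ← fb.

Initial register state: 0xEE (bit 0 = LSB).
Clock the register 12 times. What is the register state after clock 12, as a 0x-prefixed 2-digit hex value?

0x3C

reg_0 = 0xEE
clock 1: out=0, reg = 0x77
clock 2: out=1, reg = 0x3B
clock 3: out=1, reg = 0x1D
clock 4: out=1, reg = 0x8E
clock 5: out=0, reg = 0x47
clock 6: out=1, reg = 0x23
clock 7: out=1, reg = 0x91
clock 8: out=1, reg = 0xC8
clock 9: out=0, reg = 0xE4
clock 10: out=0, reg = 0xF2
clock 11: out=0, reg = 0x79
clock 12: out=1, reg = 0x3C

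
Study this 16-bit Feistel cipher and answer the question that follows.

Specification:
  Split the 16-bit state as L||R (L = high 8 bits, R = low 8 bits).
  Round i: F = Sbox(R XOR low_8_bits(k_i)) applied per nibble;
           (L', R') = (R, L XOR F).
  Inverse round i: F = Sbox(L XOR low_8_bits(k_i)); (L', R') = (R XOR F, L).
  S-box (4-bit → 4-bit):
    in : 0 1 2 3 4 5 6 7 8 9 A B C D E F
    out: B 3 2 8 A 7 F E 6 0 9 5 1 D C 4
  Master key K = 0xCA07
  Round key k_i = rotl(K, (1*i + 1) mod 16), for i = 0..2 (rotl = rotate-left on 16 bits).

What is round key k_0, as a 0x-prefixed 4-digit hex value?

K = 0xCA07
k_0 = rotl(K, (1*0+1) mod 16) = rotl(K, 1) = 0x940F

0x940F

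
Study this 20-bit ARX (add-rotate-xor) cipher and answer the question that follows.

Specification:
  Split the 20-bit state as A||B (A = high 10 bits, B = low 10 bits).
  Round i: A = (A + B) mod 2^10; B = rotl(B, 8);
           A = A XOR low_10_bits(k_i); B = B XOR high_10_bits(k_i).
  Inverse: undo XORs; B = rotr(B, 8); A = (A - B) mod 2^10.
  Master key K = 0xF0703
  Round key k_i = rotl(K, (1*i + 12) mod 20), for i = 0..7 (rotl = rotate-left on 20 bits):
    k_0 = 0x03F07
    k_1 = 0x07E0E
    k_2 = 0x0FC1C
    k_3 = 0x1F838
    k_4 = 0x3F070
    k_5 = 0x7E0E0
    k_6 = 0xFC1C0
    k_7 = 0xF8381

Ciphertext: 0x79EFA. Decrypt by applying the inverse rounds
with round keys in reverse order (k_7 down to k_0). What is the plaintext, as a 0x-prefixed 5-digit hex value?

s_0 = ciphertext = 0x79EFA
s_1 = InvRound(s_0, k_7) = 0x7F469
s_2 = InvRound(s_1, k_6) = 0x75A67
s_3 = InvRound(s_2, k_5) = 0xADE7F
s_4 = InvRound(s_3, k_4) = 0x2E60E
s_5 = InvRound(s_4, k_3) = 0xAFDC2
s_6 = InvRound(s_5, k_2) = 0xABBF5
s_7 = InvRound(s_6, k_1) = 0x3D7AB
s_8 = InvRound(s_7, k_0) = 0x57E93

0x57E93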